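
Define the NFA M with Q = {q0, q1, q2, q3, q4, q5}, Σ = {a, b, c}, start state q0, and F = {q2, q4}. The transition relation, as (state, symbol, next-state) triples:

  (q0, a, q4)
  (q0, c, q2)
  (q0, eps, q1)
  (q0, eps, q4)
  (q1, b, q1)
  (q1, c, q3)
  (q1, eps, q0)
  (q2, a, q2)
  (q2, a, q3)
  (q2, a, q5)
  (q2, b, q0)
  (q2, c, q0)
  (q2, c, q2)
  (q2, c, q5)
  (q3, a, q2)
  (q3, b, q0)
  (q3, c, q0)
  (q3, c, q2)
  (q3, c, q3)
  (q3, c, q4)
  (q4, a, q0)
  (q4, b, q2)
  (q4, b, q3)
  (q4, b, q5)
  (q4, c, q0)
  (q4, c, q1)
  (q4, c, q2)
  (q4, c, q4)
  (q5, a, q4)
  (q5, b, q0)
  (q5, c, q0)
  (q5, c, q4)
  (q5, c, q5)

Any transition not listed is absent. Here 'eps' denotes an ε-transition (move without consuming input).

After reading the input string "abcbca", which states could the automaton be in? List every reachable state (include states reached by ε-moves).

{q0, q1, q2, q3, q4, q5}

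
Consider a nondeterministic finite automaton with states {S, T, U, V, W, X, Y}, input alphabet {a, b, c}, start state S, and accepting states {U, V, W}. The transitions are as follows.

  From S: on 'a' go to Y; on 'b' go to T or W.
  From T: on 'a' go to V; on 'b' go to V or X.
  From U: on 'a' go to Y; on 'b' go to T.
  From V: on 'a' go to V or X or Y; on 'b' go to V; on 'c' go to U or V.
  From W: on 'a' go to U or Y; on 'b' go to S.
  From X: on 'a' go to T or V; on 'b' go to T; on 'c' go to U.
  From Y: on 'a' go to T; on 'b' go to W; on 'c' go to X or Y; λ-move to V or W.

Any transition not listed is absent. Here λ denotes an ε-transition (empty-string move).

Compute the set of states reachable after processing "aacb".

{S, T, V, W}

Start in {S}.
Read 'a': S→{Y}; union {Y}; ε-closure = {V, W, Y}.
Read 'a': V→{V, X, Y}, W→{U, Y}, Y→{T}; union {T, U, V, X, Y}; ε-closure = {T, U, V, W, X, Y}.
Read 'c': T→∅, U→∅, V→{U, V}, W→∅, X→{U}, Y→{X, Y}; union {U, V, X, Y}; ε-closure = {U, V, W, X, Y}.
Read 'b': U→{T}, V→{V}, W→{S}, X→{T}, Y→{W}; now {S, T, V, W}.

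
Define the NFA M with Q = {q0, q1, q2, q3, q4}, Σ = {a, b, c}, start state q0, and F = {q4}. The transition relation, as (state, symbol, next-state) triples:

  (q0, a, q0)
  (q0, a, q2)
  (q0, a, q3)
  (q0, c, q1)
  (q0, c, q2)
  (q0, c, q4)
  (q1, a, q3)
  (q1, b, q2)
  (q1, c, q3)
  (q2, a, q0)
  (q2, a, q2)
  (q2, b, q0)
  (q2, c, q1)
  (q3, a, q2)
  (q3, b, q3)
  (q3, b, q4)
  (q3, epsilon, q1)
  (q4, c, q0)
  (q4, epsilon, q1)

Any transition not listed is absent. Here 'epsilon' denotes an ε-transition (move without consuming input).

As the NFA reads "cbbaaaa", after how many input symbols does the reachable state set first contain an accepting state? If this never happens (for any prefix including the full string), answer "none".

1

Start in {q0}.
Read 'c': q0→{q1, q2, q4}; now {q1, q2, q4}.
None of the earlier sets intersect F, but {q1, q2, q4} does.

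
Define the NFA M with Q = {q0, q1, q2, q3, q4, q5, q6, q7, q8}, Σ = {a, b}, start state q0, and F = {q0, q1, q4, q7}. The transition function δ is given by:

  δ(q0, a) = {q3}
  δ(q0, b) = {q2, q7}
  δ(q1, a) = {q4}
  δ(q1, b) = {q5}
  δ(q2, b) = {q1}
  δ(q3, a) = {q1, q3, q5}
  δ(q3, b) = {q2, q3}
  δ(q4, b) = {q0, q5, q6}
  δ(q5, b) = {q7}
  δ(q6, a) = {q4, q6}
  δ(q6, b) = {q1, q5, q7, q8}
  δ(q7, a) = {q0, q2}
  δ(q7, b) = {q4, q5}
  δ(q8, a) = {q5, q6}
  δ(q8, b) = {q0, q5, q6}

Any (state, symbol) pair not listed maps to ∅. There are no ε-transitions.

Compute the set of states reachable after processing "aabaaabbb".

{q0, q1, q2, q3, q4, q5, q6, q7}

Start in {q0}.
Read 'a': q0→{q3}; now {q3}.
Read 'a': q3→{q1, q3, q5}; now {q1, q3, q5}.
Read 'b': q1→{q5}, q3→{q2, q3}, q5→{q7}; now {q2, q3, q5, q7}.
Read 'a': q2→∅, q3→{q1, q3, q5}, q5→∅, q7→{q0, q2}; now {q0, q1, q2, q3, q5}.
Read 'a': q0→{q3}, q1→{q4}, q2→∅, q3→{q1, q3, q5}, q5→∅; now {q1, q3, q4, q5}.
Read 'a': q1→{q4}, q3→{q1, q3, q5}, q4→∅, q5→∅; now {q1, q3, q4, q5}.
Read 'b': q1→{q5}, q3→{q2, q3}, q4→{q0, q5, q6}, q5→{q7}; now {q0, q2, q3, q5, q6, q7}.
Read 'b': q0→{q2, q7}, q2→{q1}, q3→{q2, q3}, q5→{q7}, q6→{q1, q5, q7, q8}, q7→{q4, q5}; now {q1, q2, q3, q4, q5, q7, q8}.
Read 'b': q1→{q5}, q2→{q1}, q3→{q2, q3}, q4→{q0, q5, q6}, q5→{q7}, q7→{q4, q5}, q8→{q0, q5, q6}; now {q0, q1, q2, q3, q4, q5, q6, q7}.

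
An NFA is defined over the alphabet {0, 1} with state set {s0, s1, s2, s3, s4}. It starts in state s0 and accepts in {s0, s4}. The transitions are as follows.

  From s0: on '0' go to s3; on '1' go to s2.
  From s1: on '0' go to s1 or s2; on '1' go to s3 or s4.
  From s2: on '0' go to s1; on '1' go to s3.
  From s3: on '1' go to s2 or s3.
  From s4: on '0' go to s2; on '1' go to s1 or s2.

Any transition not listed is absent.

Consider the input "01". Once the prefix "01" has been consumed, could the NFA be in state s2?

Start in {s0}.
Read '0': {s0} → {s3}.
Read '1': {s3} → {s2, s3}.
State s2 is in {s2, s3}.

Yes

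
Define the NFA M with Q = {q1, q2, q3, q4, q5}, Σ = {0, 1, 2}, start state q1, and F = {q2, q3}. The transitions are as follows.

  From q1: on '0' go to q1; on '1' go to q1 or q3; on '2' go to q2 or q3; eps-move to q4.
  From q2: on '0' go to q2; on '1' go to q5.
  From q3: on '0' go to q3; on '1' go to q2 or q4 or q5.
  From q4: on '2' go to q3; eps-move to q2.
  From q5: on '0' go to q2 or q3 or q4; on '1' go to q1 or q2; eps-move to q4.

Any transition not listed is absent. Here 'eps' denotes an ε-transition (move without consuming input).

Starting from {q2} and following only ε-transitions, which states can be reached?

{q2}

Begin with {q2}.
No ε-moves leave this set, so the closure equals the set itself.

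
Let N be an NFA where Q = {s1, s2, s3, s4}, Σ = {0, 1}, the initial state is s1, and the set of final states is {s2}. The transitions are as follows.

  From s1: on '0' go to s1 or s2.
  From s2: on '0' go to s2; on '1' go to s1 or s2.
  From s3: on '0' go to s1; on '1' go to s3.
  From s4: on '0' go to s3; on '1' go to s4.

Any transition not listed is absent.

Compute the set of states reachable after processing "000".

{s1, s2}

Start in {s1}.
Read '0': {s1} → {s1, s2}.
Read '0': {s1, s2} → {s1, s2}.
Read '0': {s1, s2} → {s1, s2}.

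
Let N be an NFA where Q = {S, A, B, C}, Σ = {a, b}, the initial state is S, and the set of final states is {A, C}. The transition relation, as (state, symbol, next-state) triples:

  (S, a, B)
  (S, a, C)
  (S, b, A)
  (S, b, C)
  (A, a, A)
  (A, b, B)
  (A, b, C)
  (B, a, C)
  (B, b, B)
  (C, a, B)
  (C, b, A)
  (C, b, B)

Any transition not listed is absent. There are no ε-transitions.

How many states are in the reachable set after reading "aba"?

2

Start in {S}.
Read 'a': S→{B, C}; now {B, C}.
Read 'b': B→{B}, C→{A, B}; now {A, B}.
Read 'a': A→{A}, B→{C}; now {A, C}.
That set has 2 states.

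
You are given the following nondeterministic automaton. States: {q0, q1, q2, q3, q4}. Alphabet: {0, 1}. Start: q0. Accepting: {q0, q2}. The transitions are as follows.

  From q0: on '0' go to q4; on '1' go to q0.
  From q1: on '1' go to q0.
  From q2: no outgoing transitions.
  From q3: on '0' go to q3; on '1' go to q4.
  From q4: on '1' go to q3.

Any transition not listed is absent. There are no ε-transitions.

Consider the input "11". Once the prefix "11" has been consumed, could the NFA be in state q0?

Start in {q0}.
Read '1': q0→{q0}; now {q0}.
Read '1': q0→{q0}; now {q0}.
State q0 is in {q0}.

Yes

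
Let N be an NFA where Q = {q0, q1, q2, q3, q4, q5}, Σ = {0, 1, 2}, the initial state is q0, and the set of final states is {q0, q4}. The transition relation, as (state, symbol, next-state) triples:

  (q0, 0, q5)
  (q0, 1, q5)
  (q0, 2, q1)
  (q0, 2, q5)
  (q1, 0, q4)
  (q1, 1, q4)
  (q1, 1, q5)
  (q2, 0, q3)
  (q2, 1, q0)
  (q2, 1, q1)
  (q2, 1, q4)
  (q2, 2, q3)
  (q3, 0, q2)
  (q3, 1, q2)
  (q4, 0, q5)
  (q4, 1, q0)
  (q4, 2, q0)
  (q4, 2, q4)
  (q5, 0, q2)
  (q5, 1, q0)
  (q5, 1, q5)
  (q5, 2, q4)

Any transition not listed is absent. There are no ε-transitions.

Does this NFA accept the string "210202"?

Yes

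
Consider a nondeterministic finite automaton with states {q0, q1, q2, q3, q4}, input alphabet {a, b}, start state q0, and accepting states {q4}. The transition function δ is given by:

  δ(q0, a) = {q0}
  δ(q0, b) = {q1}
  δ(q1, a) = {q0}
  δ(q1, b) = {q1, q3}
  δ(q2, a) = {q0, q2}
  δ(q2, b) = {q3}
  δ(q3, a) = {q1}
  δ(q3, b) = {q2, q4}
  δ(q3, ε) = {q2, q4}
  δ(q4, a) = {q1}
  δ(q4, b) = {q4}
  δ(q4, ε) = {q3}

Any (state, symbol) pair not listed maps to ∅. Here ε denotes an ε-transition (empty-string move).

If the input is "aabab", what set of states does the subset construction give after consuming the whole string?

{q1}

Start in {q0}.
Read 'a': q0→{q0}; now {q0}.
Read 'a': q0→{q0}; now {q0}.
Read 'b': q0→{q1}; now {q1}.
Read 'a': q1→{q0}; now {q0}.
Read 'b': q0→{q1}; now {q1}.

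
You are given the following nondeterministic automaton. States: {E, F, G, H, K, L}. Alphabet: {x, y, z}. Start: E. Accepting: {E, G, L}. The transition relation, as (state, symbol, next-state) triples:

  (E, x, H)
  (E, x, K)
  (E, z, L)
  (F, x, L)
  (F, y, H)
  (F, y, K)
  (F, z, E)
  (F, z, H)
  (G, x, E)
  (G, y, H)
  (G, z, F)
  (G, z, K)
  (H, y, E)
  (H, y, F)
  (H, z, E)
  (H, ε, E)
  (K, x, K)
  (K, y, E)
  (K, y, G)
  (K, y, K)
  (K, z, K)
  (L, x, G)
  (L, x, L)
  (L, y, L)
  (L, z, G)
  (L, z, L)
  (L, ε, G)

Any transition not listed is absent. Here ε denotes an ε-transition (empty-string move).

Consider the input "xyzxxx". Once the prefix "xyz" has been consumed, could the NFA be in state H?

Yes

Start in {E}.
Read 'x': E→{H, K}; union {H, K}; ε-closure = {E, H, K}.
Read 'y': E→∅, H→{E, F}, K→{E, G, K}; now {E, F, G, K}.
Read 'z': E→{L}, F→{E, H}, G→{F, K}, K→{K}; union {E, F, H, K, L}; ε-closure = {E, F, G, H, K, L}.
State H is in {E, F, G, H, K, L}.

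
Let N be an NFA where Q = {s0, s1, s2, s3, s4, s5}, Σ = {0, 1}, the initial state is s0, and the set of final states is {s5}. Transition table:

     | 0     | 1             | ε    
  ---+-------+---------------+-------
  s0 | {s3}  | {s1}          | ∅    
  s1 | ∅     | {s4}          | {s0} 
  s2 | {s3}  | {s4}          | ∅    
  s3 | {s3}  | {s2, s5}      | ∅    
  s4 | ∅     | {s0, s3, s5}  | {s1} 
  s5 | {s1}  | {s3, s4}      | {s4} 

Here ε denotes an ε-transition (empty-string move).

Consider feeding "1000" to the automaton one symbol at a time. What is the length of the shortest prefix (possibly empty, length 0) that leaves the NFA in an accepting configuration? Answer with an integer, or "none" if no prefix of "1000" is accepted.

Start in {s0}.
Read '1': {s0} → {s0, s1}.
Read '0': {s0, s1} → {s3}.
Read '0': {s3} → {s3}.
Read '0': {s3} → {s3}.
No reachable set along the way intersects F.

none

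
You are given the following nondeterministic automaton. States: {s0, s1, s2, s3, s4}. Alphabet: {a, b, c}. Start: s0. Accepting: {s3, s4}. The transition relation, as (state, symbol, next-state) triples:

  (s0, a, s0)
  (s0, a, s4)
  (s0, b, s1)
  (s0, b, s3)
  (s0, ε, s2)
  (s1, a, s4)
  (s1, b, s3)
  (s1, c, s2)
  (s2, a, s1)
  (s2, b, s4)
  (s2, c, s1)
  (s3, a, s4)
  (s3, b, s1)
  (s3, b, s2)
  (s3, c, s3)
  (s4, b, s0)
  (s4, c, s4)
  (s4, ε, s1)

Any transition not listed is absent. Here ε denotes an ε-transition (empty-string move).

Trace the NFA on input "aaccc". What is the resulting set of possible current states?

Start: ε-closure({s0}) = {s0, s2}.
Read 'a': s0→{s0, s4}, s2→{s1}; union {s0, s1, s4}; ε-closure = {s0, s1, s2, s4}.
Read 'a': s0→{s0, s4}, s1→{s4}, s2→{s1}, s4→∅; union {s0, s1, s4}; ε-closure = {s0, s1, s2, s4}.
Read 'c': s0→∅, s1→{s2}, s2→{s1}, s4→{s4}; now {s1, s2, s4}.
Read 'c': s1→{s2}, s2→{s1}, s4→{s4}; now {s1, s2, s4}.
Read 'c': s1→{s2}, s2→{s1}, s4→{s4}; now {s1, s2, s4}.

{s1, s2, s4}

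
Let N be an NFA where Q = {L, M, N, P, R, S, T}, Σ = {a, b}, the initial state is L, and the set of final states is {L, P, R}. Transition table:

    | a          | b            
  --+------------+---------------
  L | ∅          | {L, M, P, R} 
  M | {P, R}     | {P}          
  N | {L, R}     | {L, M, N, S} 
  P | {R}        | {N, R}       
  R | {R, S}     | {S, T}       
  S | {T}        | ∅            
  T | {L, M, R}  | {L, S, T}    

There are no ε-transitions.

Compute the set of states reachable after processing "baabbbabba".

Start in {L}.
Read 'b': L→{L, M, P, R}; now {L, M, P, R}.
Read 'a': L→∅, M→{P, R}, P→{R}, R→{R, S}; now {P, R, S}.
Read 'a': P→{R}, R→{R, S}, S→{T}; now {R, S, T}.
Read 'b': R→{S, T}, S→∅, T→{L, S, T}; now {L, S, T}.
Read 'b': L→{L, M, P, R}, S→∅, T→{L, S, T}; now {L, M, P, R, S, T}.
Read 'b': L→{L, M, P, R}, M→{P}, P→{N, R}, R→{S, T}, S→∅, T→{L, S, T}; now {L, M, N, P, R, S, T}.
Read 'a': L→∅, M→{P, R}, N→{L, R}, P→{R}, R→{R, S}, S→{T}, T→{L, M, R}; now {L, M, P, R, S, T}.
Read 'b': L→{L, M, P, R}, M→{P}, P→{N, R}, R→{S, T}, S→∅, T→{L, S, T}; now {L, M, N, P, R, S, T}.
Read 'b': L→{L, M, P, R}, M→{P}, N→{L, M, N, S}, P→{N, R}, R→{S, T}, S→∅, T→{L, S, T}; now {L, M, N, P, R, S, T}.
Read 'a': L→∅, M→{P, R}, N→{L, R}, P→{R}, R→{R, S}, S→{T}, T→{L, M, R}; now {L, M, P, R, S, T}.

{L, M, P, R, S, T}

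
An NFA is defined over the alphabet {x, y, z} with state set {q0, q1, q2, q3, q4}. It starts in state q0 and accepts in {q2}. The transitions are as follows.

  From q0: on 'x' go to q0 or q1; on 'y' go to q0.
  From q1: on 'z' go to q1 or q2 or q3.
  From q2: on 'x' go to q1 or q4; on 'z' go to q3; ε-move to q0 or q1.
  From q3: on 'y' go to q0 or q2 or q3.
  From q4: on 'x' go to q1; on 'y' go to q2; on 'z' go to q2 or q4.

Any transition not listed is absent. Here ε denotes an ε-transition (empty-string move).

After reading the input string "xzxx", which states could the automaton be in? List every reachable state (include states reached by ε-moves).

Start in {q0}.
Read 'x': q0→{q0, q1}; now {q0, q1}.
Read 'z': q0→∅, q1→{q1, q2, q3}; union {q1, q2, q3}; ε-closure = {q0, q1, q2, q3}.
Read 'x': q0→{q0, q1}, q1→∅, q2→{q1, q4}, q3→∅; now {q0, q1, q4}.
Read 'x': q0→{q0, q1}, q1→∅, q4→{q1}; now {q0, q1}.

{q0, q1}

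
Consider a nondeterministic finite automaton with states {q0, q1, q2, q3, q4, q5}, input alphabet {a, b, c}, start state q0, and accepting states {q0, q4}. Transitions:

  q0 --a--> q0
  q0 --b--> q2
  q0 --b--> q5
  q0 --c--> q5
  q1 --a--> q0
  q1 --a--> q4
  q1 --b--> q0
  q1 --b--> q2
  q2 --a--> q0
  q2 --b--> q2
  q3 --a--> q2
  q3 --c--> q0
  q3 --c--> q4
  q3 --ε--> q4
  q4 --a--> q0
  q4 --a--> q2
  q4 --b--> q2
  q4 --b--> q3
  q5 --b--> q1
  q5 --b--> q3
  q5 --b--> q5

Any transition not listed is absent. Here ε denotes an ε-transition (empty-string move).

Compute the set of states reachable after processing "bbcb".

{q2, q3, q4, q5}

Start in {q0}.
Read 'b': q0→{q2, q5}; now {q2, q5}.
Read 'b': q2→{q2}, q5→{q1, q3, q5}; union {q1, q2, q3, q5}; ε-closure = {q1, q2, q3, q4, q5}.
Read 'c': q1→∅, q2→∅, q3→{q0, q4}, q4→∅, q5→∅; now {q0, q4}.
Read 'b': q0→{q2, q5}, q4→{q2, q3}; union {q2, q3, q5}; ε-closure = {q2, q3, q4, q5}.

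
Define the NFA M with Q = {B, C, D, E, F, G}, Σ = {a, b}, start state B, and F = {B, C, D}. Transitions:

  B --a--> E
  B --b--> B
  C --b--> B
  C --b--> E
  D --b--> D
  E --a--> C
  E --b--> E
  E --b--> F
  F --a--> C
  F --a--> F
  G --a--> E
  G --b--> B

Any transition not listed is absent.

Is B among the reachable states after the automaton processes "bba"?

Start in {B}.
Read 'b': {B} → {B}.
Read 'b': {B} → {B}.
Read 'a': {B} → {E}.
State B is not in {E}.

No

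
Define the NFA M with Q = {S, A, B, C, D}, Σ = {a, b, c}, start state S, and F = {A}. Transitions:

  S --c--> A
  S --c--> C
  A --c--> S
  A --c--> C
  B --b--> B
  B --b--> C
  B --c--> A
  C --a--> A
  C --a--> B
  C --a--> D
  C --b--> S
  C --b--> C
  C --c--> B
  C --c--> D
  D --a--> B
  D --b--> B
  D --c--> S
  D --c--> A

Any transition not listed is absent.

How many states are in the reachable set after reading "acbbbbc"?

0

Start in {S}.
Read 'a': S→∅; now ∅.
The set is empty and remains empty for the remaining 6 symbols.
That set has 0 states.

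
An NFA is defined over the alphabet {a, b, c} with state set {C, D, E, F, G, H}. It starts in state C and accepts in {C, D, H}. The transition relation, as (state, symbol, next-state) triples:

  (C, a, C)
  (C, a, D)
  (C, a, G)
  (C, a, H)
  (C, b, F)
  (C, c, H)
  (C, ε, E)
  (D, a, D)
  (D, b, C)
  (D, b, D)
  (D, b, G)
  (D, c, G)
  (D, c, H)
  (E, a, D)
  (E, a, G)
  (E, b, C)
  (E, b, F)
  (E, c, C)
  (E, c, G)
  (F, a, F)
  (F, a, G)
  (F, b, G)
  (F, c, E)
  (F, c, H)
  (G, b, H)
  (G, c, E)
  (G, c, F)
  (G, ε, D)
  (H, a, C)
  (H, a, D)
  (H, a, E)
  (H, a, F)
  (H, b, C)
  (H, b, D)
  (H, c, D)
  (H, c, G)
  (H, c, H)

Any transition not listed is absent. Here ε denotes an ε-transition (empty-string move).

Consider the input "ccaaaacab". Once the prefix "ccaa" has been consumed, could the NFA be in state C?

Yes

Start: ε-closure({C}) = {C, E}.
Read 'c': C→{H}, E→{C, G}; union {C, G, H}; ε-closure = {C, D, E, G, H}.
Read 'c': C→{H}, D→{G, H}, E→{C, G}, G→{E, F}, H→{D, G, H}; now {C, D, E, F, G, H}.
Read 'a': C→{C, D, G, H}, D→{D}, E→{D, G}, F→{F, G}, G→∅, H→{C, D, E, F}; now {C, D, E, F, G, H}.
Read 'a': C→{C, D, G, H}, D→{D}, E→{D, G}, F→{F, G}, G→∅, H→{C, D, E, F}; now {C, D, E, F, G, H}.
State C is in {C, D, E, F, G, H}.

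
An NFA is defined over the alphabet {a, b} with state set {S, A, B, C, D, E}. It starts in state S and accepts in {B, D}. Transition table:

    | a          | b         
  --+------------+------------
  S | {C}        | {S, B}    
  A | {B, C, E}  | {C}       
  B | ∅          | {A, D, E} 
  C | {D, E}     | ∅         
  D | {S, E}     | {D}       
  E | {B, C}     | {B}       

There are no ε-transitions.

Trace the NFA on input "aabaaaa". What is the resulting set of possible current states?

Start in {S}.
Read 'a': {S} → {C}.
Read 'a': {C} → {D, E}.
Read 'b': {D, E} → {B, D}.
Read 'a': {B, D} → {S, E}.
Read 'a': {S, E} → {B, C}.
Read 'a': {B, C} → {D, E}.
Read 'a': {D, E} → {S, B, C, E}.

{S, B, C, E}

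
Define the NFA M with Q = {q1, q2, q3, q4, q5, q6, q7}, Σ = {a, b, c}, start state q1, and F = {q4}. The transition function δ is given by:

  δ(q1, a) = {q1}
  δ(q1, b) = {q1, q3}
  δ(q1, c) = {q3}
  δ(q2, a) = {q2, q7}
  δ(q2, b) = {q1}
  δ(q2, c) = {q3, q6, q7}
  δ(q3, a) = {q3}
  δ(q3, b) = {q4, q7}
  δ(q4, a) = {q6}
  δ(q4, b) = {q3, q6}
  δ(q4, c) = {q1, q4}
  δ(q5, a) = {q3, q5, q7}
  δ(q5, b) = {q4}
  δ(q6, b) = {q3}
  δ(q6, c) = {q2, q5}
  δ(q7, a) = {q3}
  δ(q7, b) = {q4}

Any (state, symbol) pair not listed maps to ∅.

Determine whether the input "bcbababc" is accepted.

Start in {q1}.
Read 'b': q1→{q1, q3}; now {q1, q3}.
Read 'c': q1→{q3}, q3→∅; now {q3}.
Read 'b': q3→{q4, q7}; now {q4, q7}.
Read 'a': q4→{q6}, q7→{q3}; now {q3, q6}.
Read 'b': q3→{q4, q7}, q6→{q3}; now {q3, q4, q7}.
Read 'a': q3→{q3}, q4→{q6}, q7→{q3}; now {q3, q6}.
Read 'b': q3→{q4, q7}, q6→{q3}; now {q3, q4, q7}.
Read 'c': q3→∅, q4→{q1, q4}, q7→∅; now {q1, q4}.
The final set {q1, q4} contains the accepting state q4.

Yes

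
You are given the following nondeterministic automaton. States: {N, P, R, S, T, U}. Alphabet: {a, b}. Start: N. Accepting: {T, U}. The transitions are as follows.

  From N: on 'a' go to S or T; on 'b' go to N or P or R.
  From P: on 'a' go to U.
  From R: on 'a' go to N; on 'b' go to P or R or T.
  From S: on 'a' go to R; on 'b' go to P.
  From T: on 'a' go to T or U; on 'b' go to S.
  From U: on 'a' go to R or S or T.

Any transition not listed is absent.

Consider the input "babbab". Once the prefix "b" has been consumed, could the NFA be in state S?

No

Start in {N}.
Read 'b': N→{N, P, R}; now {N, P, R}.
State S is not in {N, P, R}.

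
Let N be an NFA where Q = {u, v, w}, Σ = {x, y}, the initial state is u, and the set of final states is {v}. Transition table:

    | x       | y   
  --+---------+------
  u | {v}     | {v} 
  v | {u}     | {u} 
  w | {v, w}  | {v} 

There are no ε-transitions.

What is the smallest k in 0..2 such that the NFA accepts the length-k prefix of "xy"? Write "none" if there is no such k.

1

Start in {u}.
Read 'x': {u} → {v}.
None of the earlier sets intersect F, but {v} does.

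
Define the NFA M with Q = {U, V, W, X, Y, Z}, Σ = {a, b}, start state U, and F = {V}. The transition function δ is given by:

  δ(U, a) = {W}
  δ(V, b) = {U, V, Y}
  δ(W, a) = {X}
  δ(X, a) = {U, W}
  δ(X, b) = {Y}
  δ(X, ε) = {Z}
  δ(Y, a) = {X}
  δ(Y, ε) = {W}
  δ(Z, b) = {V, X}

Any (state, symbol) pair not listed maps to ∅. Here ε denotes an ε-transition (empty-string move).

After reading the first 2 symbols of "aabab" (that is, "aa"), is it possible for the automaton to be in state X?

Yes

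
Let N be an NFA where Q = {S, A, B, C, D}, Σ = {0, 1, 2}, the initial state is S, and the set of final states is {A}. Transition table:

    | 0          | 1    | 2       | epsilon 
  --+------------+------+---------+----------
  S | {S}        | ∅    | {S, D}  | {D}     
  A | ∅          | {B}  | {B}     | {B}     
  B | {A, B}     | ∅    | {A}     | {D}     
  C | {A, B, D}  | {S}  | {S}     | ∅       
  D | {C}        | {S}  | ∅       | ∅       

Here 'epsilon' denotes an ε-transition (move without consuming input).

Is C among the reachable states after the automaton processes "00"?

Yes

Start: ε-closure({S}) = {S, D}.
Read '0': S→{S}, D→{C}; union {S, C}; ε-closure = {S, C, D}.
Read '0': S→{S}, C→{A, B, D}, D→{C}; now {S, A, B, C, D}.
State C is in {S, A, B, C, D}.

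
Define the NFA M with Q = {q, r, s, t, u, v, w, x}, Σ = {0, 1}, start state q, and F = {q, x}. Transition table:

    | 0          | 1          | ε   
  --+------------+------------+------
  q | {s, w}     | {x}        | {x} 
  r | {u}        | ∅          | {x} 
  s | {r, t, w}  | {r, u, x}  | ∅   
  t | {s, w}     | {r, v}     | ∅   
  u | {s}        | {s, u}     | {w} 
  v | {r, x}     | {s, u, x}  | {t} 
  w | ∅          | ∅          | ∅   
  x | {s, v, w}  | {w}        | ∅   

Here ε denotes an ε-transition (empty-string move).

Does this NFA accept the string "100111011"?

Yes

Start: ε-closure({q}) = {q, x}.
Read '1': {q, x} → {w, x}.
Read '0': {w, x} → {s, t, v, w}.
Read '0': {s, t, v, w} → {r, s, t, w, x}.
Read '1': {r, s, t, w, x} → {r, t, u, v, w, x}.
Read '1': {r, t, u, v, w, x} → {r, s, t, u, v, w, x}.
Read '1': {r, s, t, u, v, w, x} → {r, s, t, u, v, w, x}.
Read '0': {r, s, t, u, v, w, x} → {r, s, t, u, v, w, x}.
Read '1': {r, s, t, u, v, w, x} → {r, s, t, u, v, w, x}.
Read '1': {r, s, t, u, v, w, x} → {r, s, t, u, v, w, x}.
The final set {r, s, t, u, v, w, x} contains the accepting state x.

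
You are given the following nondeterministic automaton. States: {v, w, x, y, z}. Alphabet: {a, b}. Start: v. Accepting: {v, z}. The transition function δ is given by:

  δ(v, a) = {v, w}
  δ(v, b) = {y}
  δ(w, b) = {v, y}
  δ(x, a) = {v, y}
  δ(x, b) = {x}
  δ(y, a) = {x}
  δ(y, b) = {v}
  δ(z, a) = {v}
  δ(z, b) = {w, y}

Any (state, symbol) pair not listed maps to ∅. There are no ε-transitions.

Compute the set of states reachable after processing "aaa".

Start in {v}.
Read 'a': {v} → {v, w}.
Read 'a': {v, w} → {v, w}.
Read 'a': {v, w} → {v, w}.

{v, w}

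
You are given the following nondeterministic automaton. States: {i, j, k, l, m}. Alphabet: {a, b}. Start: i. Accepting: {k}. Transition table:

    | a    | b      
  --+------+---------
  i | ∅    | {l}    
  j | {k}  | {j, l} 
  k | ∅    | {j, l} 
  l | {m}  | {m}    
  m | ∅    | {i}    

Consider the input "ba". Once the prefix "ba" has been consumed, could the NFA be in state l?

No

Start in {i}.
Read 'b': {i} → {l}.
Read 'a': {l} → {m}.
State l is not in {m}.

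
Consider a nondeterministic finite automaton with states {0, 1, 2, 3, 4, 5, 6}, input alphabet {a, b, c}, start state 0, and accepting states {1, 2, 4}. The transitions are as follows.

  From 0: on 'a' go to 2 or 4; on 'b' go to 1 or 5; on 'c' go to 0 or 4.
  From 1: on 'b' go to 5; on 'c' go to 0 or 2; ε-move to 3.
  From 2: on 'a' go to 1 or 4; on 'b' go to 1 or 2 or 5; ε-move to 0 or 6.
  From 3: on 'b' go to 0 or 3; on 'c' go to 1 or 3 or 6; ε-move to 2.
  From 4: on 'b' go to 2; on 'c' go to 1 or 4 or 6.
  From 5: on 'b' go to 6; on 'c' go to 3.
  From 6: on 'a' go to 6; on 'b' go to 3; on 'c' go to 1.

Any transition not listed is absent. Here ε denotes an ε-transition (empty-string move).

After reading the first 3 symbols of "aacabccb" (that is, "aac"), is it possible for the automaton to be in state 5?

No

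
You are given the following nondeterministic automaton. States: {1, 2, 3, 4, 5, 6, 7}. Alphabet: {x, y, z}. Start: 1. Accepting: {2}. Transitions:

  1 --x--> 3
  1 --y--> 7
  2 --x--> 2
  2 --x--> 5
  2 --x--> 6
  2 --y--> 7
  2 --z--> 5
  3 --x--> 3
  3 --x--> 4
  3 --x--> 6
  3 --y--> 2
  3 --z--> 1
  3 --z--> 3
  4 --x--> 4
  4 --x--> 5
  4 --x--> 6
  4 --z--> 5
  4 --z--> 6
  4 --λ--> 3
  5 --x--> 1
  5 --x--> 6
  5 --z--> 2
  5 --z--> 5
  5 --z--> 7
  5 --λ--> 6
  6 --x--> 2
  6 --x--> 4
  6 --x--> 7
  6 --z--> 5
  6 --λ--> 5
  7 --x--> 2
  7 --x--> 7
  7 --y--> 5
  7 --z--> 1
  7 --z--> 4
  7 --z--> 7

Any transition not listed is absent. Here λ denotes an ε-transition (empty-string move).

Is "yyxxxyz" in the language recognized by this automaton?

Start in {1}.
Read 'y': {1} → {7}.
Read 'y': {7} → {5, 6}.
Read 'x': {5, 6} → {1, 2, 3, 4, 5, 6, 7}.
Read 'x': {1, 2, 3, 4, 5, 6, 7} → {1, 2, 3, 4, 5, 6, 7}.
Read 'x': {1, 2, 3, 4, 5, 6, 7} → {1, 2, 3, 4, 5, 6, 7}.
Read 'y': {1, 2, 3, 4, 5, 6, 7} → {2, 5, 6, 7}.
Read 'z': {2, 5, 6, 7} → {1, 2, 3, 4, 5, 6, 7}.
The final set {1, 2, 3, 4, 5, 6, 7} contains the accepting state 2.

Yes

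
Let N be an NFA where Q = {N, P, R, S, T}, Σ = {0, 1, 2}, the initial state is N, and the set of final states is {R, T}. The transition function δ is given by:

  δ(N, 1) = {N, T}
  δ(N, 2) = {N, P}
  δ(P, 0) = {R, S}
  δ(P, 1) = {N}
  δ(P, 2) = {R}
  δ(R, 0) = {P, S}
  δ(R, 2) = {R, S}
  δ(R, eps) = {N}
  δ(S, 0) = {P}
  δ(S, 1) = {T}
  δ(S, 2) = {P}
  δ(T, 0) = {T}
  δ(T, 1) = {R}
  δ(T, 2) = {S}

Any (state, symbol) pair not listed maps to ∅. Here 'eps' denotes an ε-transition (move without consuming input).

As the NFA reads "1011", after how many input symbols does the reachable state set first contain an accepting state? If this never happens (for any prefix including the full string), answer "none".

Start in {N}.
Read '1': {N} → {N, T}.
None of the earlier sets intersect F, but {N, T} does.

1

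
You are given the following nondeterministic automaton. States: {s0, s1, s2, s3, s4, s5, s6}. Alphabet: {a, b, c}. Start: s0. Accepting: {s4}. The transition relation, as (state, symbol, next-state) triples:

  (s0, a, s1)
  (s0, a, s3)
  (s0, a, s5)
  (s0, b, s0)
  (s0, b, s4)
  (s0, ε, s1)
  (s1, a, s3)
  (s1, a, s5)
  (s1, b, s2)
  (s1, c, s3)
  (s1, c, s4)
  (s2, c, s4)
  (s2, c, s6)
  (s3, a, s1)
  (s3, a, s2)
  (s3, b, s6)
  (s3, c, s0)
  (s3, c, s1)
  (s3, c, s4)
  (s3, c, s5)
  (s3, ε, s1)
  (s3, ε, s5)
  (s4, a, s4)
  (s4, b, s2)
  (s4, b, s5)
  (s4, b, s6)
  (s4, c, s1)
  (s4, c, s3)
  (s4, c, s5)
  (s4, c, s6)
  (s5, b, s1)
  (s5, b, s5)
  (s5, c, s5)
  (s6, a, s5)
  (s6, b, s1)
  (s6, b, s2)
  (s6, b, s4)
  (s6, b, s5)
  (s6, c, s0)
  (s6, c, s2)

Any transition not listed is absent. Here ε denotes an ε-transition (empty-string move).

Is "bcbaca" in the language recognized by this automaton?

Start: ε-closure({s0}) = {s0, s1}.
Read 'b': s0→{s0, s4}, s1→{s2}; union {s0, s2, s4}; ε-closure = {s0, s1, s2, s4}.
Read 'c': s0→∅, s1→{s3, s4}, s2→{s4, s6}, s4→{s1, s3, s5, s6}; now {s1, s3, s4, s5, s6}.
Read 'b': s1→{s2}, s3→{s6}, s4→{s2, s5, s6}, s5→{s1, s5}, s6→{s1, s2, s4, s5}; now {s1, s2, s4, s5, s6}.
Read 'a': s1→{s3, s5}, s2→∅, s4→{s4}, s5→∅, s6→{s5}; union {s3, s4, s5}; ε-closure = {s1, s3, s4, s5}.
Read 'c': s1→{s3, s4}, s3→{s0, s1, s4, s5}, s4→{s1, s3, s5, s6}, s5→{s5}; now {s0, s1, s3, s4, s5, s6}.
Read 'a': s0→{s1, s3, s5}, s1→{s3, s5}, s3→{s1, s2}, s4→{s4}, s5→∅, s6→{s5}; now {s1, s2, s3, s4, s5}.
The final set {s1, s2, s3, s4, s5} contains the accepting state s4.

Yes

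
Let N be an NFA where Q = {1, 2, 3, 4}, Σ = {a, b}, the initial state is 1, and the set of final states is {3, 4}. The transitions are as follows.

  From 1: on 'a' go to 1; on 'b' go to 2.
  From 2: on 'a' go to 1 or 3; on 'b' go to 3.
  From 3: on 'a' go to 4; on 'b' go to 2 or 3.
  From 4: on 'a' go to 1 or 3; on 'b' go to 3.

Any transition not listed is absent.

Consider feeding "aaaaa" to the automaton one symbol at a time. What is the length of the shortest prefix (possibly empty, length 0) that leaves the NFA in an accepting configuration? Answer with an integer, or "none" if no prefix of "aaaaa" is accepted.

Start in {1}.
Read 'a': {1} → {1}.
Read 'a': {1} → {1}.
Read 'a': {1} → {1}.
Read 'a': {1} → {1}.
Read 'a': {1} → {1}.
No reachable set along the way intersects F.

none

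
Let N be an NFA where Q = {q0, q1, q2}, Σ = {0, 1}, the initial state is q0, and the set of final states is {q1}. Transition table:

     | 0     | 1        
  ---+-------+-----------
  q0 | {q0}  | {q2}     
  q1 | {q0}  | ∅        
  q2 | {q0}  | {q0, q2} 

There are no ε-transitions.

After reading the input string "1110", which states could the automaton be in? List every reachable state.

Start in {q0}.
Read '1': q0→{q2}; now {q2}.
Read '1': q2→{q0, q2}; now {q0, q2}.
Read '1': q0→{q2}, q2→{q0, q2}; now {q0, q2}.
Read '0': q0→{q0}, q2→{q0}; now {q0}.

{q0}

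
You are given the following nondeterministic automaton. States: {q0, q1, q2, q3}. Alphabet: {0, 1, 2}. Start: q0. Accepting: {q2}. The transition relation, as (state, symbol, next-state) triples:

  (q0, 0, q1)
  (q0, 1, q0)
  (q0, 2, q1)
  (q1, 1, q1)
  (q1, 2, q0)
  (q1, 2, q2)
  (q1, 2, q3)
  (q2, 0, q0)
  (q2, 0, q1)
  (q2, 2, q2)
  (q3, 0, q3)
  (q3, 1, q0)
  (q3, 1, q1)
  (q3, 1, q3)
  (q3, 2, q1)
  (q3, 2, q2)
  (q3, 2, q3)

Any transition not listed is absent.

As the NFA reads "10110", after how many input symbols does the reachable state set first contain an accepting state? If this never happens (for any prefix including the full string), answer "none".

Start in {q0}.
Read '1': q0→{q0}; now {q0}.
Read '0': q0→{q1}; now {q1}.
Read '1': q1→{q1}; now {q1}.
Read '1': q1→{q1}; now {q1}.
Read '0': q1→∅; now ∅.
No reachable set along the way intersects F.

none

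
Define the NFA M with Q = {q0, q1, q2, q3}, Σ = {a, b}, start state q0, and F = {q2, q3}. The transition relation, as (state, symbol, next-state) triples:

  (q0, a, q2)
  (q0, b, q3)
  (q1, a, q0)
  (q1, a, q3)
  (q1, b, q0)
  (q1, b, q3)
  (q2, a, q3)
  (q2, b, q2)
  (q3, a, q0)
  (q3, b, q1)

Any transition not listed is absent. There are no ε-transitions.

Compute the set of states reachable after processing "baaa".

{q3}

Start in {q0}.
Read 'b': {q0} → {q3}.
Read 'a': {q3} → {q0}.
Read 'a': {q0} → {q2}.
Read 'a': {q2} → {q3}.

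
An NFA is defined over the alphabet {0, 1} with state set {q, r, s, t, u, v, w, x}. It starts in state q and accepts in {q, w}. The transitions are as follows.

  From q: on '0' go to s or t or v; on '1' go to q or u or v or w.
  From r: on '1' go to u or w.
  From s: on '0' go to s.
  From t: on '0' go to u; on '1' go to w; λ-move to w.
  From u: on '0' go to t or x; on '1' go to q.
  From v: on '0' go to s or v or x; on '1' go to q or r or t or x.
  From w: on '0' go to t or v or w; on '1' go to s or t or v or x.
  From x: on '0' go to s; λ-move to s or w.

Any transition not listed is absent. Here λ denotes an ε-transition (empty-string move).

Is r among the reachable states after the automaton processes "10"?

Start in {q}.
Read '1': {q} → {q, u, v, w}.
Read '0': {q, u, v, w} → {s, t, v, w, x}.
State r is not in {s, t, v, w, x}.

No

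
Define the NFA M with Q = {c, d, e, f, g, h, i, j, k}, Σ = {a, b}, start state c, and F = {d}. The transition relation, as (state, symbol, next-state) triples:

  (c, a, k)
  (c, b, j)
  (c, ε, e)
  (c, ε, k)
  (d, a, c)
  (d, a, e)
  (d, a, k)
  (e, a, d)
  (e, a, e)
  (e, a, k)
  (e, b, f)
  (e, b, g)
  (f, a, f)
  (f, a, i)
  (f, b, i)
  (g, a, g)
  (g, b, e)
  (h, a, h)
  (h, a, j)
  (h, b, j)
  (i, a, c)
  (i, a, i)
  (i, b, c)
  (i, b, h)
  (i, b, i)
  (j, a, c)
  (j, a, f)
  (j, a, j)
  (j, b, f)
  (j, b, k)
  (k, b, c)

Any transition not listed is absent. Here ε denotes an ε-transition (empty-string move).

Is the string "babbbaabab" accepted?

No

Start: ε-closure({c}) = {c, e, k}.
Read 'b': {c, e, k} → {c, e, f, g, j, k}.
Read 'a': {c, e, f, g, j, k} → {c, d, e, f, g, i, j, k}.
Read 'b': {c, d, e, f, g, i, j, k} → {c, e, f, g, h, i, j, k}.
Read 'b': {c, e, f, g, h, i, j, k} → {c, e, f, g, h, i, j, k}.
Read 'b': {c, e, f, g, h, i, j, k} → {c, e, f, g, h, i, j, k}.
Read 'a': {c, e, f, g, h, i, j, k} → {c, d, e, f, g, h, i, j, k}.
Read 'a': {c, d, e, f, g, h, i, j, k} → {c, d, e, f, g, h, i, j, k}.
Read 'b': {c, d, e, f, g, h, i, j, k} → {c, e, f, g, h, i, j, k}.
Read 'a': {c, e, f, g, h, i, j, k} → {c, d, e, f, g, h, i, j, k}.
Read 'b': {c, d, e, f, g, h, i, j, k} → {c, e, f, g, h, i, j, k}.
The final set {c, e, f, g, h, i, j, k} contains no accepting state.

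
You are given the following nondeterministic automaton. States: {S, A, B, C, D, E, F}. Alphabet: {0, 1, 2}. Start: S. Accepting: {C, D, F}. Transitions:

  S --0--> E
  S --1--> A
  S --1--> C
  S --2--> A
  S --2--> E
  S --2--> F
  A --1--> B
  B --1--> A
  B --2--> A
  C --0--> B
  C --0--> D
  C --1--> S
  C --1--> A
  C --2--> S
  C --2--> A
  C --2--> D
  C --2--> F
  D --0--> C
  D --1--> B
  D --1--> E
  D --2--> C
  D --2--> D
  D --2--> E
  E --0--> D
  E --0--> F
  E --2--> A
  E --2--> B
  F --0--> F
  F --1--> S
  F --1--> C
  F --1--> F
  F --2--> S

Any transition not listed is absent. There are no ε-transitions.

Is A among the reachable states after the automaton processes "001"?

Start in {S}.
Read '0': S→{E}; now {E}.
Read '0': E→{D, F}; now {D, F}.
Read '1': D→{B, E}, F→{S, C, F}; now {S, B, C, E, F}.
State A is not in {S, B, C, E, F}.

No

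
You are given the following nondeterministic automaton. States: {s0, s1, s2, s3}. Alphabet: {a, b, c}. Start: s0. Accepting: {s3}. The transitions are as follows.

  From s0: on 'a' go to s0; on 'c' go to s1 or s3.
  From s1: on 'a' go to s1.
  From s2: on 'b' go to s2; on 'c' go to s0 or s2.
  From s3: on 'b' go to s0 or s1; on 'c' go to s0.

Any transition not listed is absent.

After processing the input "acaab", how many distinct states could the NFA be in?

Start in {s0}.
Read 'a': s0→{s0}; now {s0}.
Read 'c': s0→{s1, s3}; now {s1, s3}.
Read 'a': s1→{s1}, s3→∅; now {s1}.
Read 'a': s1→{s1}; now {s1}.
Read 'b': s1→∅; now ∅.
That set has 0 states.

0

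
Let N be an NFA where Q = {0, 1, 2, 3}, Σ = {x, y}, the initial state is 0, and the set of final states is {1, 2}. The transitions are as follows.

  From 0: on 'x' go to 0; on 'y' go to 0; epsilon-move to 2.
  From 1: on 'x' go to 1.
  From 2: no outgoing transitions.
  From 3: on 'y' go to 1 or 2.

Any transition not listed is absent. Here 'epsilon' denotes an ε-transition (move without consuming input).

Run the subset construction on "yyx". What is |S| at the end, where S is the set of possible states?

2

Start: ε-closure({0}) = {0, 2}.
Read 'y': {0, 2} → {0, 2}.
Read 'y': {0, 2} → {0, 2}.
Read 'x': {0, 2} → {0, 2}.
That set has 2 states.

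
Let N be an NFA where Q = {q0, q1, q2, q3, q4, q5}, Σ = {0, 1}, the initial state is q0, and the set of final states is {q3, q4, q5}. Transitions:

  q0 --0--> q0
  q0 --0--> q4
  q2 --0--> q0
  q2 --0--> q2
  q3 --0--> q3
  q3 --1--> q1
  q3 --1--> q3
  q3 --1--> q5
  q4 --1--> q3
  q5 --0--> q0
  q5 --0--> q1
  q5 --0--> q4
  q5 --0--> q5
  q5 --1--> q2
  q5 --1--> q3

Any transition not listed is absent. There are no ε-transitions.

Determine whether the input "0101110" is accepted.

Start in {q0}.
Read '0': {q0} → {q0, q4}.
Read '1': {q0, q4} → {q3}.
Read '0': {q3} → {q3}.
Read '1': {q3} → {q1, q3, q5}.
Read '1': {q1, q3, q5} → {q1, q2, q3, q5}.
Read '1': {q1, q2, q3, q5} → {q1, q2, q3, q5}.
Read '0': {q1, q2, q3, q5} → {q0, q1, q2, q3, q4, q5}.
The final set {q0, q1, q2, q3, q4, q5} contains the accepting states q3, q4, q5.

Yes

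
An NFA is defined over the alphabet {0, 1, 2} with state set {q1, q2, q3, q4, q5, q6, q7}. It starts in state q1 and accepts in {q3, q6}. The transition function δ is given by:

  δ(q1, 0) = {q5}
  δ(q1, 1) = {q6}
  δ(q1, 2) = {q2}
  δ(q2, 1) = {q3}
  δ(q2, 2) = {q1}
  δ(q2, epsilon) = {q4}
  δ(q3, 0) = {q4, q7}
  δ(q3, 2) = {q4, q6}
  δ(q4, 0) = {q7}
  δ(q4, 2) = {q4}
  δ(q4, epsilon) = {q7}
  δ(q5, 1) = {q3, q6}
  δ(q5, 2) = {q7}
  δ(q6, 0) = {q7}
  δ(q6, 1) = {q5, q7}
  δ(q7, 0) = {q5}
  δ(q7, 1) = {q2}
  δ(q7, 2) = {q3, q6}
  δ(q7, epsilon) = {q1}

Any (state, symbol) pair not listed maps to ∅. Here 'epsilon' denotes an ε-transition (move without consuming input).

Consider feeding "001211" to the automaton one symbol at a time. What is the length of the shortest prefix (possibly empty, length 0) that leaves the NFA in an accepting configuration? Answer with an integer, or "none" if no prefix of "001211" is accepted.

none

Start in {q1}.
Read '0': q1→{q5}; now {q5}.
Read '0': q5→∅; now ∅.
The set is empty and remains empty for the remaining 4 symbols.
No reachable set along the way intersects F.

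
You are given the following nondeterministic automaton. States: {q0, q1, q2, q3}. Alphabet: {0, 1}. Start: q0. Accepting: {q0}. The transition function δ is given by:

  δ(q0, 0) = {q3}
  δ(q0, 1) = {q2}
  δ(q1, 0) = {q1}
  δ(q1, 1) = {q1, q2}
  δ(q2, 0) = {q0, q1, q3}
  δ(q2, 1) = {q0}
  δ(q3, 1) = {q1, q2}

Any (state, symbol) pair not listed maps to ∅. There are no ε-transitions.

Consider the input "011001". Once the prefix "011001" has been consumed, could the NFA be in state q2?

Start in {q0}.
Read '0': {q0} → {q3}.
Read '1': {q3} → {q1, q2}.
Read '1': {q1, q2} → {q0, q1, q2}.
Read '0': {q0, q1, q2} → {q0, q1, q3}.
Read '0': {q0, q1, q3} → {q1, q3}.
Read '1': {q1, q3} → {q1, q2}.
State q2 is in {q1, q2}.

Yes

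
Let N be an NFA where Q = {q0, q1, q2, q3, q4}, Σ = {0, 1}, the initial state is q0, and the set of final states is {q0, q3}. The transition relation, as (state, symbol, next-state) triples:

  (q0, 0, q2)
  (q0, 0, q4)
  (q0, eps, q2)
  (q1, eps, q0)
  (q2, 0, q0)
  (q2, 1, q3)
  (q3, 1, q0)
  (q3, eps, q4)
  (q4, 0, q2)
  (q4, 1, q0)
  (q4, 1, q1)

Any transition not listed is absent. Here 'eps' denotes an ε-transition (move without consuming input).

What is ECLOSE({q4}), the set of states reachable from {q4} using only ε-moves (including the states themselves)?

Begin with {q4}.
No ε-moves leave this set, so the closure equals the set itself.

{q4}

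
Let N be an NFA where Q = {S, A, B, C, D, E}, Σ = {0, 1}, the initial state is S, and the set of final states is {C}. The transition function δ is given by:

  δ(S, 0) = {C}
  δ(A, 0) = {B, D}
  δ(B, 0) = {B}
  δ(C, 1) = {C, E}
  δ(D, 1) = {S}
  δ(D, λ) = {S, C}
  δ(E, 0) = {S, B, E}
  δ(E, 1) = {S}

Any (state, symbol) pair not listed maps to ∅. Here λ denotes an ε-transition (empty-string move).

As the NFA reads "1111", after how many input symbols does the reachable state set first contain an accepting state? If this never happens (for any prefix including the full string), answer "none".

Start in {S}.
Read '1': {S} → ∅.
The set is empty and remains empty for the remaining 3 symbols.
No reachable set along the way intersects F.

none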